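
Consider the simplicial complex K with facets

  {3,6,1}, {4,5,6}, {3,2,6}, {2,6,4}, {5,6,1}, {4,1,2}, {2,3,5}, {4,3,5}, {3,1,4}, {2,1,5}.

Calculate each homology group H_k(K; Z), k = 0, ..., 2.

K has 6 vertices, 15 edges, 10 triangles.
rank ∂_0 = 0, rank ∂_1 = 5 ⇒ b_0 = 6 − 0 − 5 = 1; all invariant factors of ∂_1 are 1 so no torsion. So H_0 ≅ Z.
rank ∂_1 = 5, rank ∂_2 = 10 ⇒ b_1 = 15 − 5 − 10 = 0; ∂_2 has invariant factor(s) [2] giving torsion. So H_1 ≅ Z/2.
rank ∂_2 = 10, rank ∂_3 = 0 ⇒ b_2 = 10 − 10 − 0 = 0. So H_2 ≅ 0.

H_0 = Z,  H_1 = Z/2,  H_2 = 0.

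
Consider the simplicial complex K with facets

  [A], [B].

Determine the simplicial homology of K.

H_0 = Z^2.

K has 2 vertices.
rank ∂_0 = 0, rank ∂_1 = 0 ⇒ b_0 = 2 − 0 − 0 = 2. So H_0 = Z^2.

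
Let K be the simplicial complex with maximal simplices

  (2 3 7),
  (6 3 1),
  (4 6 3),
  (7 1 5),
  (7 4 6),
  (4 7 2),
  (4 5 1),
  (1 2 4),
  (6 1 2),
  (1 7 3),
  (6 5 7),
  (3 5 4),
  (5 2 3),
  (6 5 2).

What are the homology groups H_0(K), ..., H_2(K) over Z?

H_0 = Z,  H_1 = Z^2,  H_2 = Z.

Order the vertices as 1 < 2 < 3 < 4 < 5 < 6 < 7. Listing each simplex with vertices in this order, K has dimension 2 with simplices:

  0-simplices (7): [1], [2], [3], [4], [5], [6], [7]
  1-simplices (21): [1,2], [1,3], [1,4], [1,5], [1,6], [1,7], [2,3], [2,4], [2,5], [2,6], [2,7], [3,4], [3,5], [3,6], [3,7], [4,5], [4,6], [4,7], [5,6], [5,7], [6,7]
  2-simplices (14): [1,2,4], [1,2,6], [1,3,6], [1,3,7], [1,4,5], [1,5,7], [2,3,5], [2,3,7], [2,4,7], [2,5,6], [3,4,5], [3,4,6], [4,6,7], [5,6,7]

giving chain groups C_0 ≅ Z^7, C_1 ≅ Z^21, C_2 ≅ Z^14.

∂_1: C_1 → C_0 maps an edge to its endpoints' difference, ∂[p,q] = q − p. For instance
  ∂[2,4] = [4] − [2].
The 7×21 boundary matrix has rank 6 and Smith normal form diag(1,1,1,1,1,1).

The boundary map ∂_2: C_2 → C_1 acts by ∂[p,q,r] = [q,r] − [p,r] + [p,q]. For instance
  ∂[3,4,6] = [4,6] − [3,6] + [3,4],
  ∂[1,2,4] = [2,4] − [1,4] + [1,2].
The 21×14 boundary matrix has rank 13 and Smith normal form diag(1,1,1,1,1,1,1,1,1,1,1,1,1).

From H_k ≅ ker(∂_k) / im(∂_{k+1}) we obtain:

  H_0: rank C_0 − rank ∂_1 = 7 − 6 = 1, and the invariant factors of ∂_1 are all 1, so H_0 = Z.
  H_1: rank ker ∂_1 − rank ∂_2 = (21 − 6) − 13 = 2, and the invariant factors of ∂_2 are all 1, so H_1 = Z^2.
  H_2: rank ker ∂_2 − rank ∂_3 = (14 − 13) − 0 = 1, and there is no ∂_3, so H_2 = Z.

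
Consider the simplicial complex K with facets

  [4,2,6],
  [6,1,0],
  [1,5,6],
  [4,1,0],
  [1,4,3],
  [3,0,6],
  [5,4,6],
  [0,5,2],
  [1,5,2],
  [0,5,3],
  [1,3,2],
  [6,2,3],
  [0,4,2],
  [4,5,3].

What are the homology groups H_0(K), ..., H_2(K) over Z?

Order the vertices as 0 < 1 < 2 < 3 < 4 < 5 < 6. Listing each simplex with vertices in this order, K has dimension 2 with simplices:

  0-simplices (7): [0], [1], [2], [3], [4], [5], [6]
  1-simplices (21): [0,1], [0,2], [0,3], [0,4], [0,5], [0,6], [1,2], [1,3], [1,4], [1,5], [1,6], [2,3], [2,4], [2,5], [2,6], [3,4], [3,5], [3,6], [4,5], [4,6], [5,6]
  2-simplices (14): [0,1,4], [0,1,6], [0,2,4], [0,2,5], [0,3,5], [0,3,6], [1,2,3], [1,2,5], [1,3,4], [1,5,6], [2,3,6], [2,4,6], [3,4,5], [4,5,6]

so the chain groups are C_0 ≅ Z^7, C_1 ≅ Z^21, C_2 ≅ Z^14.

The boundary map ∂_1: C_1 → C_0 sends each edge [p,q] (with p < q) to q − p. For instance
  ∂[5,6] = [6] − [5].
As a 7×21 matrix over Z this has rank 6, with invariant factors (1,1,1,1,1,1).

∂_2: C_2 → C_1 maps a triangle to the signed sum of its edges. For instance
  ∂[0,3,6] = [3,6] − [0,6] + [0,3],
  ∂[0,2,5] = [2,5] − [0,5] + [0,2].
This gives a 21×14 integer matrix of rank 13; reducing to Smith normal form yields diagonal entries (1,1,1,1,1,1,1,1,1,1,1,1,1).

Computing H_k = (kernel of ∂_k) / (image of ∂_{k+1}):

  H_0: rank C_0 − rank ∂_1 = 7 − 6 = 1, and the invariant factors of ∂_1 are all 1, so H_0 = Z.
  H_1: rank ker ∂_1 − rank ∂_2 = (21 − 6) − 13 = 2, and the invariant factors of ∂_2 are all 1, so H_1 = Z^2.
  H_2: rank ker ∂_2 − rank ∂_3 = (14 − 13) − 0 = 1, and there is no ∂_3, so H_2 = Z.

H_0 = Z,  H_1 = Z^2,  H_2 = Z.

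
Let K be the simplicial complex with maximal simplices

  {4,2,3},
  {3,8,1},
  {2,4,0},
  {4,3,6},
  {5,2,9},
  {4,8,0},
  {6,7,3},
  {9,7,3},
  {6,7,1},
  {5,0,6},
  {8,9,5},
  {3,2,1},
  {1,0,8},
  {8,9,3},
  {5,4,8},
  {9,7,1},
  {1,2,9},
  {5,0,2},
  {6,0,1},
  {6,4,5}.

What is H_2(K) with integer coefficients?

Take the total order 0 < 1 < 2 < 3 < 4 < 5 < 6 < 7 < 8 < 9 on the vertex set. Then K (dimension 2) consists of the simplices:

  0-simplices (10): [0], [1], [2], [3], [4], [5], [6], [7], [8], [9]
  1-simplices (30): (30 of them)
  2-simplices (20): (20 of them)

giving chain groups C_0 ≅ Z^10, C_1 ≅ Z^30, C_2 ≅ Z^20.

The boundary map ∂_1: C_1 → C_0 maps an edge to its endpoints' difference, ∂[p,q] = q − p. For instance
  ∂[2,4] = [4] − [2].
The 10×30 boundary matrix has rank 9 and Smith normal form diag(1,1,1,1,1,1,1,1,1).

The boundary map ∂_2: C_2 → C_1 maps a triangle to the signed sum of its edges. For instance
  ∂[2,5,9] = [5,9] − [2,9] + [2,5],
  ∂[0,2,4] = [2,4] − [0,4] + [0,2].
This gives a 30×20 integer matrix of rank 20; reducing to Smith normal form yields diagonal entries (1,1,1,1,1,1,1,1,1,1,1,1,1,1,1,1,1,1,1,2).

From H_k ≅ ker(∂_k) / im(∂_{k+1}) we obtain:

  H_2: rank ker ∂_2 − rank ∂_3 = (20 − 20) − 0 = 0, and there is no ∂_3, so H_2 ≅ 0.

H_2 ≅ 0.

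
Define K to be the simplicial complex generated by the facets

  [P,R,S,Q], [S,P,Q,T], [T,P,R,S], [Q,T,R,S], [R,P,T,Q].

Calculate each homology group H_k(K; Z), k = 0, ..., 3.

H_0 ≅ Z,  H_1 = 0,  H_2 = 0,  H_3 ≅ Z.

Take the total order P < Q < R < S < T on the vertex set. Then K (dimension 3) consists of the simplices:

  0-simplices (5): P, Q, R, S, T
  1-simplices (10): PQ, PR, PS, PT, QR, QS, QT, RS, RT, ST
  2-simplices (10): PQR, PQS, PQT, PRS, PRT, PST, QRS, QRT, QST, RST
  3-simplices (5): PQRS, PQRT, PQST, PRST, QRST

so the chain groups are C_0 ≅ Z^5, C_1 ≅ Z^10, C_2 ≅ Z^10, C_3 ≅ Z^5.

Boundary ∂_1: C_1 → C_0 maps an edge to its endpoints' difference, ∂[p,q] = q − p. For instance
  ∂PT = T − P.
The 5×10 boundary matrix has rank 4 and Smith normal form diag(1,1,1,1).

∂_2: C_2 → C_1 sends each 2-simplex [p,q,r] to [q,r] − [p,r] + [p,q]. For instance
  ∂QRT = RT − QT + QR,
  ∂PQS = QS − PS + PQ.
This gives a 10×10 integer matrix of rank 6; reducing to Smith normal form yields diagonal entries (1,1,1,1,1,1).

The boundary map ∂_3: C_3 → C_2 sends each 3-simplex σ to the alternating sum Σ_i (−1)^i (σ with its i-th vertex removed). For instance
  ∂QRST = RST − QST + QRT − QRS,
  ∂PQRS = QRS − PRS + PQS − PQR.
This gives a 10×5 integer matrix of rank 4; reducing to Smith normal form yields diagonal entries (1,1,1,1).

Computing H_k = (kernel of ∂_k) / (image of ∂_{k+1}):

  H_0: rank C_0 − rank ∂_1 = 5 − 4 = 1, and the invariant factors of ∂_1 are all 1, so H_0 ≅ Z.
  H_1: rank ker ∂_1 − rank ∂_2 = (10 − 4) − 6 = 0, and the invariant factors of ∂_2 are all 1, so H_1 ≅ 0.
  H_2: rank ker ∂_2 − rank ∂_3 = (10 − 6) − 4 = 0, and the invariant factors of ∂_3 are all 1, so H_2 ≅ 0.
  H_3: rank ker ∂_3 − rank ∂_4 = (5 − 4) − 0 = 1, and there is no ∂_4, so H_3 ≅ Z.

(K is a triangulation of the 3-sphere S^3.)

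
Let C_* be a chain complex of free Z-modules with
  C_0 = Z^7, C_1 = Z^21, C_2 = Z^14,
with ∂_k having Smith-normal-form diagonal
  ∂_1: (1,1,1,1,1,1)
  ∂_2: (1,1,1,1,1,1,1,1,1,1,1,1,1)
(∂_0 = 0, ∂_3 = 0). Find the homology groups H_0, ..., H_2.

H_0: b_0 = 7 − 0 − 6 = 1; torsion from ∂_1 factors > 1: none. So H_0 = Z.
H_1: b_1 = 21 − 6 − 13 = 2; torsion from ∂_2 factors > 1: none. So H_1 = Z^2.
H_2: b_2 = 14 − 13 − 0 = 1; torsion from ∂_3 factors > 1: none. So H_2 = Z.

H_0 = Z,  H_1 = Z^2,  H_2 = Z.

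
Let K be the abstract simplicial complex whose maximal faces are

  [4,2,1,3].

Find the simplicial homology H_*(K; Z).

Take the total order 1 < 2 < 3 < 4 on the vertex set. Then K (dimension 3) consists of the simplices:

  0-simplices (4): [1], [2], [3], [4]
  1-simplices (6): [1,2], [1,3], [1,4], [2,3], [2,4], [3,4]
  2-simplices (4): [1,2,3], [1,2,4], [1,3,4], [2,3,4]
  3-simplices (1): [1,2,3,4]

Hence C_0 ≅ Z^4, C_1 ≅ Z^6, C_2 ≅ Z^4, C_3 ≅ Z^1.

Boundary ∂_1: C_1 → C_0 is given by ∂[p,q] = [q] − [p]. For instance
  ∂[1,2] = [2] − [1].
The resulting 4×6 matrix has rank 3, and its Smith normal form has invariant factors (1,1,1).

The boundary map ∂_2: C_2 → C_1 sends each 2-simplex [p,q,r] to [q,r] − [p,r] + [p,q]. For instance
  ∂[1,2,4] = [2,4] − [1,4] + [1,2],
  ∂[2,3,4] = [3,4] − [2,4] + [2,3].
The 6×4 boundary matrix has rank 3 and Smith normal form diag(1,1,1).

∂_3: C_3 → C_2 sends each 3-simplex σ to the alternating sum Σ_i (−1)^i (σ with its i-th vertex removed). For instance
  ∂[1,2,3,4] = [2,3,4] − [1,3,4] + [1,2,4] − [1,2,3].
The 4×1 boundary matrix has rank 1 and Smith normal form diag(1).

From H_k ≅ ker(∂_k) / im(∂_{k+1}) we obtain:

  H_0: rank C_0 − rank ∂_1 = 4 − 3 = 1, and the invariant factors of ∂_1 are all 1, so H_0 = Z.
  H_1: rank ker ∂_1 − rank ∂_2 = (6 − 3) − 3 = 0, and the invariant factors of ∂_2 are all 1, so H_1 = 0.
  H_2: rank ker ∂_2 − rank ∂_3 = (4 − 3) − 1 = 0, and the invariant factors of ∂_3 are all 1, so H_2 = 0.
  H_3: rank ker ∂_3 − rank ∂_4 = (1 − 1) − 0 = 0, and there is no ∂_4, so H_3 = 0.

As a check, the Euler characteristic is 4 − 6 + 4 − 1 = 1, which agrees with 1 − 0 + 0 − 0 = 1.
(K is a triangulation of the 3-simplex.)

H_0 ≅ Z,  H_1 = 0,  H_2 = 0,  H_3 = 0.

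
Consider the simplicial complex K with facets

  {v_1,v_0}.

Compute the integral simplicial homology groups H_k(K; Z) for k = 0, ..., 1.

Take the total order v_0 < v_1 on the vertex set. Then K (dimension 1) consists of the simplices:

  0-simplices (2): [v_0], [v_1]
  1-simplices (1): [v_0,v_1]

Hence C_0 ≅ Z^2, C_1 ≅ Z^1.

The boundary map ∂_1: C_1 → C_0 is given by ∂[p,q] = [q] − [p]. For instance
  ∂[v_0,v_1] = [v_1] − [v_0].
The resulting 2×1 matrix has rank 1, and its Smith normal form has invariant factors (1).

From H_k ≅ ker(∂_k) / im(∂_{k+1}) we obtain:

  H_0: rank C_0 − rank ∂_1 = 2 − 1 = 1, and the invariant factors of ∂_1 are all 1, so H_0 ≅ Z.
  H_1: rank ker ∂_1 − rank ∂_2 = (1 − 1) − 0 = 0, and there is no ∂_2, so H_1 ≅ 0.

H_0 = Z,  H_1 = 0.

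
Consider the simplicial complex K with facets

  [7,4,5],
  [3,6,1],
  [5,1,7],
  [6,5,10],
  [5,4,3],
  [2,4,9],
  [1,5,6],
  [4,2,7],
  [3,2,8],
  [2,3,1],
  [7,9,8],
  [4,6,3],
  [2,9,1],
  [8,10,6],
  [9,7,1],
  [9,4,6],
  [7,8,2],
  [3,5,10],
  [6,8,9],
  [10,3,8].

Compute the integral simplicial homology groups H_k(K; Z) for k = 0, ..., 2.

H_0 ≅ Z,  H_1 ≅ Z ⊕ Z/2,  H_2 = 0.

We work with the vertex ordering 1 < 2 < 3 < 4 < 5 < 6 < 7 < 8 < 9 < 10. The simplices of K, each written with vertices in increasing order, are:

  0-simplices (10): [1], [2], [3], [4], [5], [6], [7], [8], [9], [10]
  1-simplices (30): (30 of them)
  2-simplices (20): (20 of them)

Hence C_0 ≅ Z^10, C_1 ≅ Z^30, C_2 ≅ Z^20.

Boundary ∂_1: C_1 → C_0 is given by ∂[p,q] = [q] − [p]. For instance
  ∂[2,4] = [4] − [2].
This gives a 10×30 integer matrix of rank 9; reducing to Smith normal form yields diagonal entries (1,1,1,1,1,1,1,1,1).

Boundary ∂_2: C_2 → C_1 maps a triangle to the signed sum of its edges. For instance
  ∂[1,2,3] = [2,3] − [1,3] + [1,2],
  ∂[7,8,9] = [8,9] − [7,9] + [7,8].
The 30×20 boundary matrix has rank 20 and Smith normal form diag(1,1,1,1,1,1,1,1,1,1,1,1,1,1,1,1,1,1,1,2).

Reading off H_k = ker ∂_k / im ∂_{k+1}:

  H_0: rank C_0 − rank ∂_1 = 10 − 9 = 1, and the invariant factors of ∂_1 are all 1, so H_0 = Z.
  H_1: rank ker ∂_1 − rank ∂_2 = (30 − 9) − 20 = 1, and ∂_2 has invariant factor 2 > 1, so H_1 = Z ⊕ Z/2.
  H_2: rank ker ∂_2 − rank ∂_3 = (20 − 20) − 0 = 0, and there is no ∂_3, so H_2 = 0.

As a check, the Euler characteristic is 10 − 30 + 20 = 0, which agrees with 1 − 1 + 0 = 0.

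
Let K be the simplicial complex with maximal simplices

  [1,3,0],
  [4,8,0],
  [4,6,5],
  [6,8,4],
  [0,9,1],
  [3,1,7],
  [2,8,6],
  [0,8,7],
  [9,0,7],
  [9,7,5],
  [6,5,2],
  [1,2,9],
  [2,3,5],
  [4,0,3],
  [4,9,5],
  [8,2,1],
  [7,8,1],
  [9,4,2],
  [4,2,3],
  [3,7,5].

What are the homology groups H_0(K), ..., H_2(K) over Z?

H_0 = Z,  H_1 = Z ⊕ Z/2,  H_2 = 0.

We work with the vertex ordering 0 < 1 < 2 < 3 < 4 < 5 < 6 < 7 < 8 < 9. The simplices of K, each written with vertices in increasing order, are:

  0-simplices (10): [0], [1], [2], [3], [4], [5], [6], [7], [8], [9]
  1-simplices (30): (30 of them)
  2-simplices (20): (20 of them)

Hence C_0 ≅ Z^10, C_1 ≅ Z^30, C_2 ≅ Z^20.

The boundary map ∂_1: C_1 → C_0 is given by ∂[p,q] = [q] − [p]. For instance
  ∂[4,9] = [9] − [4].
As a 10×30 matrix over Z this has rank 9, with invariant factors (1,1,1,1,1,1,1,1,1).

The boundary map ∂_2: C_2 → C_1 sends each 2-simplex [p,q,r] to [q,r] − [p,r] + [p,q]. For instance
  ∂[1,2,8] = [2,8] − [1,8] + [1,2],
  ∂[2,3,4] = [3,4] − [2,4] + [2,3].
As a 30×20 matrix over Z this has rank 20, with invariant factors (1,1,1,1,1,1,1,1,1,1,1,1,1,1,1,1,1,1,1,2).

Now H_k = ker ∂_k / im ∂_{k+1}, so:

  H_0: rank C_0 − rank ∂_1 = 10 − 9 = 1, and the invariant factors of ∂_1 are all 1, so H_0 ≅ Z.
  H_1: rank ker ∂_1 − rank ∂_2 = (30 − 9) − 20 = 1, and ∂_2 has invariant factor 2 > 1, so H_1 ≅ Z ⊕ Z/2.
  H_2: rank ker ∂_2 − rank ∂_3 = (20 − 20) − 0 = 0, and there is no ∂_3, so H_2 ≅ 0.

(K is a triangulation of the Klein bottle.)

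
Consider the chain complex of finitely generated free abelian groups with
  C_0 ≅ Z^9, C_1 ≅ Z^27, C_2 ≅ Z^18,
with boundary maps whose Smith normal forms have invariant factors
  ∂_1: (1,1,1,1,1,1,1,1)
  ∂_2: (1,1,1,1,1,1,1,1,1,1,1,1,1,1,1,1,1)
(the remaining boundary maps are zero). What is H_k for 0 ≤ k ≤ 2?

H_0 = Z,  H_1 = Z^2,  H_2 = Z.

H_0: b_0 = 9 − 0 − 8 = 1; torsion from ∂_1 factors > 1: none. So H_0 = Z.
H_1: b_1 = 27 − 8 − 17 = 2; torsion from ∂_2 factors > 1: none. So H_1 = Z^2.
H_2: b_2 = 18 − 17 − 0 = 1; torsion from ∂_3 factors > 1: none. So H_2 = Z.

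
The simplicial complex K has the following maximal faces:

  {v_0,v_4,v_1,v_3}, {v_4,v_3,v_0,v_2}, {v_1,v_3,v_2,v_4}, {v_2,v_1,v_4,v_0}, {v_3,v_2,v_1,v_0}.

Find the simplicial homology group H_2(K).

H_2 ≅ 0.

K has 5 vertices, 10 edges, 10 triangles, 5 3-simplices.
rank ∂_2 = 6, rank ∂_3 = 4 ⇒ b_2 = 10 − 6 − 4 = 0; all invariant factors of ∂_3 are 1 so no torsion. So H_2 ≅ 0.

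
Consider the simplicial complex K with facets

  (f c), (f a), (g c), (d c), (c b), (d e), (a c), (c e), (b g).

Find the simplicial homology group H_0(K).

Take the total order a < b < c < d < e < f < g on the vertex set. Then K (dimension 1) consists of the simplices:

  0-simplices (7): a, b, c, d, e, f, g
  1-simplices (9): ac, af, bc, bg, cd, ce, cf, cg, de

so the chain groups are C_0 ≅ Z^7, C_1 ≅ Z^9.

Boundary ∂_1: C_1 → C_0 maps an edge to its endpoints' difference, ∂[p,q] = q − p. For instance
  ∂af = f − a.
As a 7×9 matrix over Z this has rank 6, with invariant factors (1,1,1,1,1,1).

Now H_k = ker ∂_k / im ∂_{k+1}, so:

  H_0: rank C_0 − rank ∂_1 = 7 − 6 = 1, and the invariant factors of ∂_1 are all 1, so H_0 = Z.

(K is a triangulation of a wedge of 3 circles.)

H_0 ≅ Z.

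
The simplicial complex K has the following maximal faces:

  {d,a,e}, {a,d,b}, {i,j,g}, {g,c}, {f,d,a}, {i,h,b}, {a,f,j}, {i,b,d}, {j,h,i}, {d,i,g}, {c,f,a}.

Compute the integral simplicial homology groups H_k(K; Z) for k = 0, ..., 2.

H_0 = Z,  H_1 = Z^2,  H_2 = 0.

Order the vertices as a < b < c < d < e < f < g < h < i < j. Listing each simplex with vertices in this order, K has dimension 2 with simplices:

  0-simplices (10): a, b, c, d, e, f, g, h, i, j
  1-simplices (21): ab, ac, ad, ae, af, aj, bd, bh, bi, cf, cg, de, df, dg, di, fj, gi, gj, hi, hj, ij
  2-simplices (10): abd, acf, ade, adf, afj, bdi, bhi, dgi, gij, hij

giving chain groups C_0 ≅ Z^10, C_1 ≅ Z^21, C_2 ≅ Z^10.

Boundary ∂_1: C_1 → C_0 is given by ∂[p,q] = [q] − [p]. For instance
  ∂gj = j − g.
The resulting 10×21 matrix has rank 9, and its Smith normal form has invariant factors (1,1,1,1,1,1,1,1,1).

The boundary map ∂_2: C_2 → C_1 sends each 2-simplex [p,q,r] to [q,r] − [p,r] + [p,q]. For instance
  ∂abd = bd − ad + ab,
  ∂afj = fj − aj + af.
This gives a 21×10 integer matrix of rank 10; reducing to Smith normal form yields diagonal entries (1,1,1,1,1,1,1,1,1,1).

Now H_k = ker ∂_k / im ∂_{k+1}, so:

  H_0: rank C_0 − rank ∂_1 = 10 − 9 = 1, and the invariant factors of ∂_1 are all 1, so H_0 ≅ Z.
  H_1: rank ker ∂_1 − rank ∂_2 = (21 − 9) − 10 = 2, and the invariant factors of ∂_2 are all 1, so H_1 ≅ Z^2.
  H_2: rank ker ∂_2 − rank ∂_3 = (10 − 10) − 0 = 0, and there is no ∂_3, so H_2 ≅ 0.

As a check, the Euler characteristic is 10 − 21 + 10 = -1, which agrees with 1 − 2 + 0 = -1.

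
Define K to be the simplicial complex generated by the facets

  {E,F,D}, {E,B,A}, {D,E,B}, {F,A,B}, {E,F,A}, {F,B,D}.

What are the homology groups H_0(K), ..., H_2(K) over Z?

H_0 ≅ Z,  H_1 = 0,  H_2 ≅ Z.

Fix the vertex order A < B < D < E < F and write every simplex with vertices in increasing order. Then dim K = 2 and the simplices of K are:

  0-simplices (5): A, B, D, E, F
  1-simplices (9): AB, AE, AF, BD, BE, BF, DE, DF, EF
  2-simplices (6): ABE, ABF, AEF, BDE, BDF, DEF

giving chain groups C_0 ≅ Z^5, C_1 ≅ Z^9, C_2 ≅ Z^6.

Boundary ∂_1: C_1 → C_0 sends each edge [p,q] (with p < q) to q − p. For instance
  ∂AF = F − A.
This gives a 5×9 integer matrix of rank 4; reducing to Smith normal form yields diagonal entries (1,1,1,1).

∂_2: C_2 → C_1 maps a triangle to the signed sum of its edges. For instance
  ∂ABE = BE − AE + AB,
  ∂ABF = BF − AF + AB.
This gives a 9×6 integer matrix of rank 5; reducing to Smith normal form yields diagonal entries (1,1,1,1,1).

From H_k ≅ ker(∂_k) / im(∂_{k+1}) we obtain:

  H_0: rank C_0 − rank ∂_1 = 5 − 4 = 1, and the invariant factors of ∂_1 are all 1, so H_0 ≅ Z.
  H_1: rank ker ∂_1 − rank ∂_2 = (9 − 4) − 5 = 0, and the invariant factors of ∂_2 are all 1, so H_1 ≅ 0.
  H_2: rank ker ∂_2 − rank ∂_3 = (6 − 5) − 0 = 1, and there is no ∂_3, so H_2 ≅ Z.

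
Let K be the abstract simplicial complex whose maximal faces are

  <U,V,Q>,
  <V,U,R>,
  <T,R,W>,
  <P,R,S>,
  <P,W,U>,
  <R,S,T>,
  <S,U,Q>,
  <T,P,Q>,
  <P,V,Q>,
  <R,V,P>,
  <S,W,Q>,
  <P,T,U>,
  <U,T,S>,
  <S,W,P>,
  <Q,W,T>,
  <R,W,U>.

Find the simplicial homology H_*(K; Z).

H_0 ≅ Z,  H_1 ≅ Z^2,  H_2 ≅ Z.

We work with the vertex ordering P < Q < R < S < T < U < V < W. The simplices of K, each written with vertices in increasing order, are:

  0-simplices (8): P, Q, R, S, T, U, V, W
  1-simplices (24): PQ, PR, PS, PT, PU, PV, PW, QS, QT, QU, QV, QW, RS, RT, RU, RV, RW, ST, SU, SW, TU, TW, UV, UW
  2-simplices (16): PQT, PQV, PRS, PRV, PSW, PTU, PUW, QSU, QSW, QTW, QUV, RST, RTW, RUV, RUW, STU

giving chain groups C_0 ≅ Z^8, C_1 ≅ Z^24, C_2 ≅ Z^16.

∂_1: C_1 → C_0 is given by ∂[p,q] = [q] − [p]. For instance
  ∂QT = T − Q.
The resulting 8×24 matrix has rank 7, and its Smith normal form has invariant factors (1,1,1,1,1,1,1).

The boundary map ∂_2: C_2 → C_1 acts by ∂[p,q,r] = [q,r] − [p,r] + [p,q]. For instance
  ∂PSW = SW − PW + PS,
  ∂PRV = RV − PV + PR.
This gives a 24×16 integer matrix of rank 15; reducing to Smith normal form yields diagonal entries (1,1,1,1,1,1,1,1,1,1,1,1,1,1,1).

From H_k ≅ ker(∂_k) / im(∂_{k+1}) we obtain:

  H_0: rank C_0 − rank ∂_1 = 8 − 7 = 1, and the invariant factors of ∂_1 are all 1, so H_0 ≅ Z.
  H_1: rank ker ∂_1 − rank ∂_2 = (24 − 7) − 15 = 2, and the invariant factors of ∂_2 are all 1, so H_1 ≅ Z^2.
  H_2: rank ker ∂_2 − rank ∂_3 = (16 − 15) − 0 = 1, and there is no ∂_3, so H_2 ≅ Z.

As a check, the Euler characteristic is 8 − 24 + 16 = 0, which agrees with 1 − 2 + 1 = 0.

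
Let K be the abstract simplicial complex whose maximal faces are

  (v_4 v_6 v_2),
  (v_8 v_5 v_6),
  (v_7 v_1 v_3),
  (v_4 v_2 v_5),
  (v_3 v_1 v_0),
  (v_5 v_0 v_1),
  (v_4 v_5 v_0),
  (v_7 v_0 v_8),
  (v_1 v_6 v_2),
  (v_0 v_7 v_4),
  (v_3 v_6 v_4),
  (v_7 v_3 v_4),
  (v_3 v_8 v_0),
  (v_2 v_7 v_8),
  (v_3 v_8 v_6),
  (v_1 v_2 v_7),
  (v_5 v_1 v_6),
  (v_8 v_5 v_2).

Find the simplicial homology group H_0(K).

Fix the vertex order v_0 < v_1 < v_2 < v_3 < v_4 < v_5 < v_6 < v_7 < v_8 and write every simplex with vertices in increasing order. Then dim K = 2 and the simplices of K are:

  0-simplices (9): [v_0], [v_1], [v_2], [v_3], [v_4], [v_5], [v_6], [v_7], [v_8]
  1-simplices (27): (27 of them)
  2-simplices (18): (18 of them)

so the chain groups are C_0 ≅ Z^9, C_1 ≅ Z^27, C_2 ≅ Z^18.

∂_1: C_1 → C_0 sends each edge [p,q] (with p < q) to q − p.
The resulting 9×27 matrix has rank 8, and its Smith normal form has invariant factors (1,1,1,1,1,1,1,1).

∂_2: C_2 → C_1 sends each 2-simplex [p,q,r] to [q,r] − [p,r] + [p,q]. For instance
  ∂[v_2,v_5,v_8] = [v_5,v_8] − [v_2,v_8] + [v_2,v_5],
  ∂[v_2,v_4,v_6] = [v_4,v_6] − [v_2,v_6] + [v_2,v_4].
As a 27×18 matrix over Z this has rank 18, with invariant factors (1,1,1,1,1,1,1,1,1,1,1,1,1,1,1,1,1,2).

Computing H_k = (kernel of ∂_k) / (image of ∂_{k+1}):

  H_0: rank C_0 − rank ∂_1 = 9 − 8 = 1, and the invariant factors of ∂_1 are all 1, so H_0 = Z.

(K is a triangulation of the Klein bottle.)

H_0 = Z.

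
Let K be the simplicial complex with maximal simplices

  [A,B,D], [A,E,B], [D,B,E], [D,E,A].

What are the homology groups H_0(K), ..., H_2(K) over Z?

We work with the vertex ordering A < B < D < E. The simplices of K, each written with vertices in increasing order, are:

  0-simplices (4): A, B, D, E
  1-simplices (6): AB, AD, AE, BD, BE, DE
  2-simplices (4): ABD, ABE, ADE, BDE

so the chain groups are C_0 ≅ Z^4, C_1 ≅ Z^6, C_2 ≅ Z^4.

The boundary map ∂_1: C_1 → C_0 sends each edge [p,q] (with p < q) to q − p. For instance
  ∂BE = E − B.
This gives a 4×6 integer matrix of rank 3; reducing to Smith normal form yields diagonal entries (1,1,1).

∂_2: C_2 → C_1 acts by ∂[p,q,r] = [q,r] − [p,r] + [p,q]. For instance
  ∂ADE = DE − AE + AD,
  ∂BDE = DE − BE + BD.
This gives a 6×4 integer matrix of rank 3; reducing to Smith normal form yields diagonal entries (1,1,1).

From H_k ≅ ker(∂_k) / im(∂_{k+1}) we obtain:

  H_0: rank C_0 − rank ∂_1 = 4 − 3 = 1, and the invariant factors of ∂_1 are all 1, so H_0 = Z.
  H_1: rank ker ∂_1 − rank ∂_2 = (6 − 3) − 3 = 0, and the invariant factors of ∂_2 are all 1, so H_1 = 0.
  H_2: rank ker ∂_2 − rank ∂_3 = (4 − 3) − 0 = 1, and there is no ∂_3, so H_2 = Z.

(K is a triangulation of the 2-sphere S^2.)

H_0 ≅ Z,  H_1 = 0,  H_2 ≅ Z.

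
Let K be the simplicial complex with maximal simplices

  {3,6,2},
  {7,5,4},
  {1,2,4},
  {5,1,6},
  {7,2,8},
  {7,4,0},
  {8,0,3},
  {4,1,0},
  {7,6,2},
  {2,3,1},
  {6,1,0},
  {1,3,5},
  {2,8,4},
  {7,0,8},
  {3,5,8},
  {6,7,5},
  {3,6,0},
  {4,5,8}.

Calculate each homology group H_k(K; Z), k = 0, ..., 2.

H_0 = Z,  H_1 = Z × Z/2,  H_2 = 0.

Take the total order 0 < 1 < 2 < 3 < 4 < 5 < 6 < 7 < 8 on the vertex set. Then K (dimension 2) consists of the simplices:

  0-simplices (9): [0], [1], [2], [3], [4], [5], [6], [7], [8]
  1-simplices (27): (27 of them)
  2-simplices (18): [0,1,4], [0,1,6], [0,3,6], [0,3,8], [0,4,7], [0,7,8], [1,2,3], [1,2,4], [1,3,5], [1,5,6], [2,3,6], [2,4,8], [2,6,7], [2,7,8], [3,5,8], [4,5,7], [4,5,8], [5,6,7]

Hence C_0 ≅ Z^9, C_1 ≅ Z^27, C_2 ≅ Z^18.

∂_1: C_1 → C_0 sends each edge [p,q] (with p < q) to q − p. For instance
  ∂[2,4] = [4] − [2].
The resulting 9×27 matrix has rank 8, and its Smith normal form has invariant factors (1,1,1,1,1,1,1,1).

The boundary map ∂_2: C_2 → C_1 acts by ∂[p,q,r] = [q,r] − [p,r] + [p,q]. For instance
  ∂[2,3,6] = [3,6] − [2,6] + [2,3],
  ∂[4,5,8] = [5,8] − [4,8] + [4,5].
This gives a 27×18 integer matrix of rank 18; reducing to Smith normal form yields diagonal entries (1,1,1,1,1,1,1,1,1,1,1,1,1,1,1,1,1,2).

From H_k ≅ ker(∂_k) / im(∂_{k+1}) we obtain:

  H_0: rank C_0 − rank ∂_1 = 9 − 8 = 1, and the invariant factors of ∂_1 are all 1, so H_0 = Z.
  H_1: rank ker ∂_1 − rank ∂_2 = (27 − 8) − 18 = 1, and ∂_2 has invariant factor 2 > 1, so H_1 = Z × Z/2.
  H_2: rank ker ∂_2 − rank ∂_3 = (18 − 18) − 0 = 0, and there is no ∂_3, so H_2 = 0.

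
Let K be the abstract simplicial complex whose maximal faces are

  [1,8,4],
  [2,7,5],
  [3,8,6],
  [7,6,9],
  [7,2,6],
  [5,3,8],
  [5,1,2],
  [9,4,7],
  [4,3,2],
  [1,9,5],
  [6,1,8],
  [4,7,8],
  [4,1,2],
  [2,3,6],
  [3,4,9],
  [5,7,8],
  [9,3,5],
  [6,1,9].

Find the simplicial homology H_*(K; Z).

H_0 = Z,  H_1 = Z^2,  H_2 = Z.

Take the total order 1 < 2 < 3 < 4 < 5 < 6 < 7 < 8 < 9 on the vertex set. Then K (dimension 2) consists of the simplices:

  0-simplices (9): [1], [2], [3], [4], [5], [6], [7], [8], [9]
  1-simplices (27): (27 of them)
  2-simplices (18): [1,2,4], [1,2,5], [1,4,8], [1,5,9], [1,6,8], [1,6,9], [2,3,4], [2,3,6], [2,5,7], [2,6,7], [3,4,9], [3,5,8], [3,5,9], [3,6,8], [4,7,8], [4,7,9], [5,7,8], [6,7,9]

Hence C_0 ≅ Z^9, C_1 ≅ Z^27, C_2 ≅ Z^18.

∂_1: C_1 → C_0 maps an edge to its endpoints' difference, ∂[p,q] = q − p. For instance
  ∂[6,9] = [9] − [6].
As a 9×27 matrix over Z this has rank 8, with invariant factors (1,1,1,1,1,1,1,1).

∂_2: C_2 → C_1 maps a triangle to the signed sum of its edges. For instance
  ∂[1,4,8] = [4,8] − [1,8] + [1,4],
  ∂[4,7,8] = [7,8] − [4,8] + [4,7].
The resulting 27×18 matrix has rank 17, and its Smith normal form has invariant factors (1,1,1,1,1,1,1,1,1,1,1,1,1,1,1,1,1).

Now H_k = ker ∂_k / im ∂_{k+1}, so:

  H_0: rank C_0 − rank ∂_1 = 9 − 8 = 1, and the invariant factors of ∂_1 are all 1, so H_0 ≅ Z.
  H_1: rank ker ∂_1 − rank ∂_2 = (27 − 8) − 17 = 2, and the invariant factors of ∂_2 are all 1, so H_1 ≅ Z^2.
  H_2: rank ker ∂_2 − rank ∂_3 = (18 − 17) − 0 = 1, and there is no ∂_3, so H_2 ≅ Z.

As a check, the Euler characteristic is 9 − 27 + 18 = 0, which agrees with 1 − 2 + 1 = 0.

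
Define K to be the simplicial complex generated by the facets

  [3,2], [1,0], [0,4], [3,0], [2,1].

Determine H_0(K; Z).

Fix the vertex order 0 < 1 < 2 < 3 < 4 and write every simplex with vertices in increasing order. Then dim K = 1 and the simplices of K are:

  0-simplices (5): [0], [1], [2], [3], [4]
  1-simplices (5): [0,1], [0,3], [0,4], [1,2], [2,3]

Hence C_0 ≅ Z^5, C_1 ≅ Z^5.

∂_1: C_1 → C_0 maps an edge to its endpoints' difference, ∂[p,q] = q − p. For instance
  ∂[0,3] = [3] − [0].
As a 5×5 matrix over Z this has rank 4, with invariant factors (1,1,1,1).

From H_k ≅ ker(∂_k) / im(∂_{k+1}) we obtain:

  H_0: rank C_0 − rank ∂_1 = 5 − 4 = 1, and the invariant factors of ∂_1 are all 1, so H_0 = Z.

H_0 ≅ Z.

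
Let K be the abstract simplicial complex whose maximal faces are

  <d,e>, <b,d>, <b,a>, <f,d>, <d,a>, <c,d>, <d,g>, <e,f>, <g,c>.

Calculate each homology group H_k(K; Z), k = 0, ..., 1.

H_0 ≅ Z,  H_1 ≅ Z^3.

K has 7 vertices, 9 edges.
rank ∂_0 = 0, rank ∂_1 = 6 ⇒ b_0 = 7 − 0 − 6 = 1; all invariant factors of ∂_1 are 1 so no torsion. So H_0 ≅ Z.
rank ∂_1 = 6, rank ∂_2 = 0 ⇒ b_1 = 9 − 6 − 0 = 3. So H_1 ≅ Z^3.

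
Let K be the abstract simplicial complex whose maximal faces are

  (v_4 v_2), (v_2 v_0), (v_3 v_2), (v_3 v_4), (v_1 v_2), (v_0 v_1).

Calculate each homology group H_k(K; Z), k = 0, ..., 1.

H_0 = Z,  H_1 = Z^2.

Fix the vertex order v_0 < v_1 < v_2 < v_3 < v_4 and write every simplex with vertices in increasing order. Then dim K = 1 and the simplices of K are:

  0-simplices (5): [v_0], [v_1], [v_2], [v_3], [v_4]
  1-simplices (6): [v_0,v_1], [v_0,v_2], [v_1,v_2], [v_2,v_3], [v_2,v_4], [v_3,v_4]

so the chain groups are C_0 ≅ Z^5, C_1 ≅ Z^6.

The boundary map ∂_1: C_1 → C_0 sends each edge [p,q] (with p < q) to q − p. For instance
  ∂[v_0,v_1] = [v_1] − [v_0].
As a 5×6 matrix over Z this has rank 4, with invariant factors (1,1,1,1).

From H_k ≅ ker(∂_k) / im(∂_{k+1}) we obtain:

  H_0: rank C_0 − rank ∂_1 = 5 − 4 = 1, and the invariant factors of ∂_1 are all 1, so H_0 = Z.
  H_1: rank ker ∂_1 − rank ∂_2 = (6 − 4) − 0 = 2, and there is no ∂_2, so H_1 = Z^2.

As a check, the Euler characteristic is 5 − 6 = -1, which agrees with 1 − 2 = -1.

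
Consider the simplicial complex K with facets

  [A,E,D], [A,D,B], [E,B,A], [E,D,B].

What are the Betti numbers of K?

b_0 = 1, b_1 = 0, b_2 = 1.

We work with the vertex ordering A < B < D < E. The simplices of K, each written with vertices in increasing order, are:

  0-simplices (4): A, B, D, E
  1-simplices (6): AB, AD, AE, BD, BE, DE
  2-simplices (4): ABD, ABE, ADE, BDE

giving chain groups C_0 ≅ Z^4, C_1 ≅ Z^6, C_2 ≅ Z^4.

Boundary ∂_1: C_1 → C_0 sends each edge [p,q] (with p < q) to q − p.
This gives a 4×6 integer matrix of rank 3; reducing to Smith normal form yields diagonal entries (1,1,1).

The boundary map ∂_2: C_2 → C_1 sends each 2-simplex [p,q,r] to [q,r] − [p,r] + [p,q]. For instance
  ∂ABD = BD − AD + AB,
  ∂ABE = BE − AE + AB.
The 6×4 boundary matrix has rank 3 and Smith normal form diag(1,1,1).

From H_k ≅ ker(∂_k) / im(∂_{k+1}) we obtain:

  H_0: rank C_0 − rank ∂_1 = 4 − 3 = 1, and the invariant factors of ∂_1 are all 1, so H_0 = Z.
  H_1: rank ker ∂_1 − rank ∂_2 = (6 − 3) − 3 = 0, and the invariant factors of ∂_2 are all 1, so H_1 = 0.
  H_2: rank ker ∂_2 − rank ∂_3 = (4 − 3) − 0 = 1, and there is no ∂_3, so H_2 = Z.

As a check, the Euler characteristic is 4 − 6 + 4 = 2, which agrees with 1 − 0 + 1 = 2.
(K is a triangulation of the 2-sphere S^2.)

Hence the Betti numbers are b_0 = 1, b_1 = 0, b_2 = 1.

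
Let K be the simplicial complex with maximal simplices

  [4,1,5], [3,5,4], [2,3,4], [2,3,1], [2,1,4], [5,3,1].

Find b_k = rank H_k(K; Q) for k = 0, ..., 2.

We work with the vertex ordering 1 < 2 < 3 < 4 < 5. The simplices of K, each written with vertices in increasing order, are:

  0-simplices (5): [1], [2], [3], [4], [5]
  1-simplices (9): [1,2], [1,3], [1,4], [1,5], [2,3], [2,4], [3,4], [3,5], [4,5]
  2-simplices (6): [1,2,3], [1,2,4], [1,3,5], [1,4,5], [2,3,4], [3,4,5]

giving chain groups C_0 ≅ Z^5, C_1 ≅ Z^9, C_2 ≅ Z^6.

The boundary map ∂_1: C_1 → C_0 sends each edge [p,q] (with p < q) to q − p. For instance
  ∂[1,2] = [2] − [1].
As a 5×9 matrix over Z this has rank 4, with invariant factors (1,1,1,1).

∂_2: C_2 → C_1 sends each 2-simplex [p,q,r] to [q,r] − [p,r] + [p,q]. For instance
  ∂[1,4,5] = [4,5] − [1,5] + [1,4],
  ∂[1,3,5] = [3,5] − [1,5] + [1,3].
The resulting 9×6 matrix has rank 5, and its Smith normal form has invariant factors (1,1,1,1,1).

Now H_k = ker ∂_k / im ∂_{k+1}, so:

  H_0: rank C_0 − rank ∂_1 = 5 − 4 = 1, and the invariant factors of ∂_1 are all 1, so H_0 ≅ Z.
  H_1: rank ker ∂_1 − rank ∂_2 = (9 − 4) − 5 = 0, and the invariant factors of ∂_2 are all 1, so H_1 ≅ 0.
  H_2: rank ker ∂_2 − rank ∂_3 = (6 − 5) − 0 = 1, and there is no ∂_3, so H_2 ≅ Z.

Hence the Betti numbers are b_0 = 1, b_1 = 0, b_2 = 1.

b_0 = 1, b_1 = 0, b_2 = 1.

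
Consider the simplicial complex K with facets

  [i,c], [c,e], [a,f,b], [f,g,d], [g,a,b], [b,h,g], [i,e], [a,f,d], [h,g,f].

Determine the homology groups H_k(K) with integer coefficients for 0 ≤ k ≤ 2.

H_0 = Z^2,  H_1 = Z^2,  H_2 = 0.

Order the vertices as a < b < c < d < e < f < g < h < i. Listing each simplex with vertices in this order, K has dimension 2 with simplices:

  0-simplices (9): a, b, c, d, e, f, g, h, i
  1-simplices (15): ab, ad, af, ag, bf, bg, bh, ce, ci, df, dg, ei, fg, fh, gh
  2-simplices (6): abf, abg, adf, bgh, dfg, fgh

so the chain groups are C_0 ≅ Z^9, C_1 ≅ Z^15, C_2 ≅ Z^6.

Boundary ∂_1: C_1 → C_0 maps an edge to its endpoints' difference, ∂[p,q] = q − p.
This gives a 9×15 integer matrix of rank 7; reducing to Smith normal form yields diagonal entries (1,1,1,1,1,1,1).

Boundary ∂_2: C_2 → C_1 acts by ∂[p,q,r] = [q,r] − [p,r] + [p,q]. For instance
  ∂adf = df − af + ad,
  ∂dfg = fg − dg + df.
This gives a 15×6 integer matrix of rank 6; reducing to Smith normal form yields diagonal entries (1,1,1,1,1,1).

Reading off H_k = ker ∂_k / im ∂_{k+1}:

  H_0: rank C_0 − rank ∂_1 = 9 − 7 = 2, and the invariant factors of ∂_1 are all 1, so H_0 ≅ Z^2.
  H_1: rank ker ∂_1 − rank ∂_2 = (15 − 7) − 6 = 2, and the invariant factors of ∂_2 are all 1, so H_1 ≅ Z^2.
  H_2: rank ker ∂_2 − rank ∂_3 = (6 − 6) − 0 = 0, and there is no ∂_3, so H_2 ≅ 0.

(K is a triangulation of the disjoint union of the circle S^1 and the cylinder S^1 x I.)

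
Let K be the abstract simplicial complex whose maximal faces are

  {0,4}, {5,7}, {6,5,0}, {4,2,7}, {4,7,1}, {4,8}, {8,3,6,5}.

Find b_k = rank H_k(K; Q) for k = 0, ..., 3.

b_0 = 1, b_1 = 2, b_2 = 0, b_3 = 0.

Order the vertices as 0 < 1 < 2 < 3 < 4 < 5 < 6 < 7 < 8. Listing each simplex with vertices in this order, K has dimension 3 with simplices:

  0-simplices (9): [0], [1], [2], [3], [4], [5], [6], [7], [8]
  1-simplices (16): [0,4], [0,5], [0,6], [1,4], [1,7], [2,4], [2,7], [3,5], [3,6], [3,8], [4,7], [4,8], [5,6], [5,7], [5,8], [6,8]
  2-simplices (7): [0,5,6], [1,4,7], [2,4,7], [3,5,6], [3,5,8], [3,6,8], [5,6,8]
  3-simplices (1): [3,5,6,8]

so the chain groups are C_0 ≅ Z^9, C_1 ≅ Z^16, C_2 ≅ Z^7, C_3 ≅ Z^1.

∂_1: C_1 → C_0 maps an edge to its endpoints' difference, ∂[p,q] = q − p.
As a 9×16 matrix over Z this has rank 8, with invariant factors (1,1,1,1,1,1,1,1).

∂_2: C_2 → C_1 sends each 2-simplex [p,q,r] to [q,r] − [p,r] + [p,q]. For instance
  ∂[0,5,6] = [5,6] − [0,6] + [0,5],
  ∂[3,5,8] = [5,8] − [3,8] + [3,5].
The resulting 16×7 matrix has rank 6, and its Smith normal form has invariant factors (1,1,1,1,1,1).

The boundary map ∂_3: C_3 → C_2 sends each 3-simplex σ to the alternating sum Σ_i (−1)^i (σ with its i-th vertex removed). For instance
  ∂[3,5,6,8] = [5,6,8] − [3,6,8] + [3,5,8] − [3,5,6].
As a 7×1 matrix over Z this has rank 1, with invariant factors (1).

Reading off H_k = ker ∂_k / im ∂_{k+1}:

  H_0: rank C_0 − rank ∂_1 = 9 − 8 = 1, and the invariant factors of ∂_1 are all 1, so H_0 = Z.
  H_1: rank ker ∂_1 − rank ∂_2 = (16 − 8) − 6 = 2, and the invariant factors of ∂_2 are all 1, so H_1 = Z^2.
  H_2: rank ker ∂_2 − rank ∂_3 = (7 − 6) − 1 = 0, and the invariant factors of ∂_3 are all 1, so H_2 = 0.
  H_3: rank ker ∂_3 − rank ∂_4 = (1 − 1) − 0 = 0, and there is no ∂_4, so H_3 = 0.

Hence the Betti numbers are b_0 = 1, b_1 = 2, b_2 = 0, b_3 = 0.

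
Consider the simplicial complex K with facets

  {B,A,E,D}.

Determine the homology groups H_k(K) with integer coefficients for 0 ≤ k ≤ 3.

We work with the vertex ordering A < B < D < E. The simplices of K, each written with vertices in increasing order, are:

  0-simplices (4): A, B, D, E
  1-simplices (6): AB, AD, AE, BD, BE, DE
  2-simplices (4): ABD, ABE, ADE, BDE
  3-simplices (1): ABDE

Hence C_0 ≅ Z^4, C_1 ≅ Z^6, C_2 ≅ Z^4, C_3 ≅ Z^1.

Boundary ∂_1: C_1 → C_0 sends each edge [p,q] (with p < q) to q − p.
The resulting 4×6 matrix has rank 3, and its Smith normal form has invariant factors (1,1,1).

Boundary ∂_2: C_2 → C_1 maps a triangle to the signed sum of its edges. For instance
  ∂ABD = BD − AD + AB,
  ∂ADE = DE − AE + AD.
The 6×4 boundary matrix has rank 3 and Smith normal form diag(1,1,1).

Boundary ∂_3: C_3 → C_2 sends each 3-simplex σ to the alternating sum Σ_i (−1)^i (σ with its i-th vertex removed). For instance
  ∂ABDE = BDE − ADE + ABE − ABD.
This gives a 4×1 integer matrix of rank 1; reducing to Smith normal form yields diagonal entries (1).

From H_k ≅ ker(∂_k) / im(∂_{k+1}) we obtain:

  H_0: rank C_0 − rank ∂_1 = 4 − 3 = 1, and the invariant factors of ∂_1 are all 1, so H_0 ≅ Z.
  H_1: rank ker ∂_1 − rank ∂_2 = (6 − 3) − 3 = 0, and the invariant factors of ∂_2 are all 1, so H_1 ≅ 0.
  H_2: rank ker ∂_2 − rank ∂_3 = (4 − 3) − 1 = 0, and the invariant factors of ∂_3 are all 1, so H_2 ≅ 0.
  H_3: rank ker ∂_3 − rank ∂_4 = (1 − 1) − 0 = 0, and there is no ∂_4, so H_3 ≅ 0.

As a check, the Euler characteristic is 4 − 6 + 4 − 1 = 1, which agrees with 1 − 0 + 0 − 0 = 1.

H_0 = Z,  H_1 = 0,  H_2 = 0,  H_3 = 0.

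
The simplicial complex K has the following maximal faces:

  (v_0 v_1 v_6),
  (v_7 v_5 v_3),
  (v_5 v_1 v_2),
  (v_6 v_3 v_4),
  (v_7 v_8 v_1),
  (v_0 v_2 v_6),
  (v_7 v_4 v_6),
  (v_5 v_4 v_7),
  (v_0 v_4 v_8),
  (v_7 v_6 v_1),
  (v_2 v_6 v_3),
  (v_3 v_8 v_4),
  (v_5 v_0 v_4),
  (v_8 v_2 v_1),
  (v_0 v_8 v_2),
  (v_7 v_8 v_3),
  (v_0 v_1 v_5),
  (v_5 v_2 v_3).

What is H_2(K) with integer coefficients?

We work with the vertex ordering v_0 < v_1 < v_2 < v_3 < v_4 < v_5 < v_6 < v_7 < v_8. The simplices of K, each written with vertices in increasing order, are:

  0-simplices (9): [v_0], [v_1], [v_2], [v_3], [v_4], [v_5], [v_6], [v_7], [v_8]
  1-simplices (27): (27 of them)
  2-simplices (18): (18 of them)

so the chain groups are C_0 ≅ Z^9, C_1 ≅ Z^27, C_2 ≅ Z^18.

∂_1: C_1 → C_0 maps an edge to its endpoints' difference, ∂[p,q] = q − p.
As a 9×27 matrix over Z this has rank 8, with invariant factors (1,1,1,1,1,1,1,1).

The boundary map ∂_2: C_2 → C_1 maps a triangle to the signed sum of its edges. For instance
  ∂[v_0,v_1,v_5] = [v_1,v_5] − [v_0,v_5] + [v_0,v_1],
  ∂[v_3,v_4,v_6] = [v_4,v_6] − [v_3,v_6] + [v_3,v_4].
As a 27×18 matrix over Z this has rank 18, with invariant factors (1,1,1,1,1,1,1,1,1,1,1,1,1,1,1,1,1,2).

Computing H_k = (kernel of ∂_k) / (image of ∂_{k+1}):

  H_2: rank ker ∂_2 − rank ∂_3 = (18 − 18) − 0 = 0, and there is no ∂_3, so H_2 = 0.

H_2 ≅ 0.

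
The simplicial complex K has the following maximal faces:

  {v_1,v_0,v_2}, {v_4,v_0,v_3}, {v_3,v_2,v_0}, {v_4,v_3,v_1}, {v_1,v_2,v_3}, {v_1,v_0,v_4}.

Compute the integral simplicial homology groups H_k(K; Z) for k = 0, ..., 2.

Fix the vertex order v_0 < v_1 < v_2 < v_3 < v_4 and write every simplex with vertices in increasing order. Then dim K = 2 and the simplices of K are:

  0-simplices (5): [v_0], [v_1], [v_2], [v_3], [v_4]
  1-simplices (9): [v_0,v_1], [v_0,v_2], [v_0,v_3], [v_0,v_4], [v_1,v_2], [v_1,v_3], [v_1,v_4], [v_2,v_3], [v_3,v_4]
  2-simplices (6): [v_0,v_1,v_2], [v_0,v_1,v_4], [v_0,v_2,v_3], [v_0,v_3,v_4], [v_1,v_2,v_3], [v_1,v_3,v_4]

so the chain groups are C_0 ≅ Z^5, C_1 ≅ Z^9, C_2 ≅ Z^6.

The boundary map ∂_1: C_1 → C_0 is given by ∂[p,q] = [q] − [p]. For instance
  ∂[v_1,v_4] = [v_4] − [v_1].
This gives a 5×9 integer matrix of rank 4; reducing to Smith normal form yields diagonal entries (1,1,1,1).

∂_2: C_2 → C_1 sends each 2-simplex [p,q,r] to [q,r] − [p,r] + [p,q]. For instance
  ∂[v_0,v_3,v_4] = [v_3,v_4] − [v_0,v_4] + [v_0,v_3],
  ∂[v_0,v_1,v_4] = [v_1,v_4] − [v_0,v_4] + [v_0,v_1].
The 9×6 boundary matrix has rank 5 and Smith normal form diag(1,1,1,1,1).

Now H_k = ker ∂_k / im ∂_{k+1}, so:

  H_0: rank C_0 − rank ∂_1 = 5 − 4 = 1, and the invariant factors of ∂_1 are all 1, so H_0 ≅ Z.
  H_1: rank ker ∂_1 − rank ∂_2 = (9 − 4) − 5 = 0, and the invariant factors of ∂_2 are all 1, so H_1 ≅ 0.
  H_2: rank ker ∂_2 − rank ∂_3 = (6 − 5) − 0 = 1, and there is no ∂_3, so H_2 ≅ Z.

As a check, the Euler characteristic is 5 − 9 + 6 = 2, which agrees with 1 − 0 + 1 = 2.

H_0 = Z,  H_1 = 0,  H_2 = Z.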